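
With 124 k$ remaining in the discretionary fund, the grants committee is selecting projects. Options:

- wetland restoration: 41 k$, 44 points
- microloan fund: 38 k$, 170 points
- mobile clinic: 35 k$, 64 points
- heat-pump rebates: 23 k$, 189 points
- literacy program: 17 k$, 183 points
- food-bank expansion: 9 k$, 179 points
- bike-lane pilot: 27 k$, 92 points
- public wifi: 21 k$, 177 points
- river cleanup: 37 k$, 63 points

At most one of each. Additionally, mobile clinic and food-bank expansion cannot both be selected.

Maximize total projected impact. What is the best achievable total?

898

Best packing: microloan fund + heat-pump rebates + literacy program + food-bank expansion + public wifi — 108 k$, 898 total.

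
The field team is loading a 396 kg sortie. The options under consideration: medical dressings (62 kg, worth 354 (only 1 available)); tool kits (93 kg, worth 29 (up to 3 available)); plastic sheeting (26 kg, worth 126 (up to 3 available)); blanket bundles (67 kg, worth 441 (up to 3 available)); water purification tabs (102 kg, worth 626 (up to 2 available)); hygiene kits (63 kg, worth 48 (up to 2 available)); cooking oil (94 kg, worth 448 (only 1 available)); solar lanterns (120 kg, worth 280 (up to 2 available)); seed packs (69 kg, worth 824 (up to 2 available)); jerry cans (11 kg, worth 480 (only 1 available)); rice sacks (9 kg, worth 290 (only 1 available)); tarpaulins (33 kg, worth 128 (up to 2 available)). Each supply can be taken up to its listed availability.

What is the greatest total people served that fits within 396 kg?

3926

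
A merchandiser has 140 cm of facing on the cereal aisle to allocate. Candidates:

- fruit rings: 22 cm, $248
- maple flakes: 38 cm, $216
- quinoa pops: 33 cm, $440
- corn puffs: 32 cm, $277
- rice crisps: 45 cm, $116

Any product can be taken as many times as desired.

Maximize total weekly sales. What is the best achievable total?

1760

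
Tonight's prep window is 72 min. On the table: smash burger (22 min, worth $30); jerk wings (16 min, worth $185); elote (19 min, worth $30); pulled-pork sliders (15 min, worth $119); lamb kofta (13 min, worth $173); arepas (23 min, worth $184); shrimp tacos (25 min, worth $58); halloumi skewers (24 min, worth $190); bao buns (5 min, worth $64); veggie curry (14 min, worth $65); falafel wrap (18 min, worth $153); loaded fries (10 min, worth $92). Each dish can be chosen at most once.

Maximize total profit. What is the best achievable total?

The ratio heuristic lands on jerk wings + lamb kofta + bao buns + falafel wrap + loaded fries (667) but leaves 10 min idle.
Replace falafel wrap and loaded fries with pulled-pork sliders + arepas: the trade gains 58 net, giving 725 at 72 min.
The closest alternative, jerk wings + pulled-pork sliders + lamb kofta + falafel wrap + loaded fries, reaches only 722.

725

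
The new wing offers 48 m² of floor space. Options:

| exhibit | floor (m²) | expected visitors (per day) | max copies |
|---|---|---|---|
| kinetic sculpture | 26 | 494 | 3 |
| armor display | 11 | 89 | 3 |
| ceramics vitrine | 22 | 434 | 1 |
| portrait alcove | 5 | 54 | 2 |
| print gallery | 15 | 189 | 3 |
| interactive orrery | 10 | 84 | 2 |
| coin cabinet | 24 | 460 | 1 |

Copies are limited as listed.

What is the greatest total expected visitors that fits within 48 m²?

928

Density check — ceramics vitrine 19.73, coin cabinet 19.17, kinetic sculpture 19.00 are the best per m².
A density-first pass picks ceramics vitrine + coin cabinet — 894 at 46 m².
Dropping coin cabinet frees 24 m²; slotting in kinetic sculpture (26 m²) lifts the total to 928 at 48 m².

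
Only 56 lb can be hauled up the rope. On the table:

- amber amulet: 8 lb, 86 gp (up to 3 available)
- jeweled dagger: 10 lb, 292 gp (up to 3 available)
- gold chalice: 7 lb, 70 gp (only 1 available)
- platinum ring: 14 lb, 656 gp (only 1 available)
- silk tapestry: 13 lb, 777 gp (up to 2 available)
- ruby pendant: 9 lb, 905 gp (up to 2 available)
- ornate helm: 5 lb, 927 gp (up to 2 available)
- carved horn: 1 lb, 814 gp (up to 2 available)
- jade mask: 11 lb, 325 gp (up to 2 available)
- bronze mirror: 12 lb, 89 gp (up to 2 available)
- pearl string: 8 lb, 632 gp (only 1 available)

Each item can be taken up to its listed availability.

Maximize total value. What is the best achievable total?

6846

Taking the top-ratio items first gives silk tapestry + 2×ruby pendant + 2×ornate helm + 2×carved horn + pearl string for 6701 (51 lb).
Replace pearl string with silk tapestry: the trade gains 145 net, giving 6846 at 56 lb.
No other feasible combination exceeds 6846.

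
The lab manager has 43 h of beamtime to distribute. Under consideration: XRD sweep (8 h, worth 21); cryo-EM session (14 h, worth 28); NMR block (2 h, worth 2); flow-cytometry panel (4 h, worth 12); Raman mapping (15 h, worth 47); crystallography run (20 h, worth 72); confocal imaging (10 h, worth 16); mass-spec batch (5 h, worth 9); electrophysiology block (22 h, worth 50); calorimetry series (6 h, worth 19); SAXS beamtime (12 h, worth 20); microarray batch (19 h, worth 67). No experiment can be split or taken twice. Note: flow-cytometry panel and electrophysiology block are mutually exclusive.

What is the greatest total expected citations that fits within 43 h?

151

Ranking by ratio (expected citations/h): crystallography run 3.60, microarray batch 3.53, calorimetry series 3.17.
Best packing: flow-cytometry panel + crystallography run + microarray batch — 43 h, 151 total.
Runner-up NMR block + crystallography run + microarray batch tops out at 141.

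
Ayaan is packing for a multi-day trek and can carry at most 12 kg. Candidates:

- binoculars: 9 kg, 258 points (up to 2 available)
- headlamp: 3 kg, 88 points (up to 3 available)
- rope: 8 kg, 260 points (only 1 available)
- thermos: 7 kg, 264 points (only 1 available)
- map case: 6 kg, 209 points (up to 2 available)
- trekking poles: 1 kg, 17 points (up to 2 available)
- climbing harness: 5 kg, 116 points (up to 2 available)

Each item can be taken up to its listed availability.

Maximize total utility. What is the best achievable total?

Greedy by ratio would take headlamp + thermos + 2×trekking poles: 12 kg used, total 386.
Replace headlamp and thermos and 2×trekking poles with 2×map case: the trade gains 32 net, giving 418 at 12 kg.

418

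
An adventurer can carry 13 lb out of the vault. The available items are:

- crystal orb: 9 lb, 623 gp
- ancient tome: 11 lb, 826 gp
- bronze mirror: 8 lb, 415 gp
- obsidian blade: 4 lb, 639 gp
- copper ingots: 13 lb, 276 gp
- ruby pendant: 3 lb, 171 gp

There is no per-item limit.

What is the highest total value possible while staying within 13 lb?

1917

Taking 3×obsidian blade: 12 lb used, 1917 in value.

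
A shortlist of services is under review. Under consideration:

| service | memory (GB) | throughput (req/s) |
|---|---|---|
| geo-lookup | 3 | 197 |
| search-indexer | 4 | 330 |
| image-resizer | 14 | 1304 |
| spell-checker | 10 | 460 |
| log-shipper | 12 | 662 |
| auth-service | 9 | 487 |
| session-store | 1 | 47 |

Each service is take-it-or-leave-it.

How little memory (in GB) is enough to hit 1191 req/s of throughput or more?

Look for the lowest-memory combination reaching 1191.
image-resizer reaches 1304 using 14 GB.
Below 14 GB the best achievable stays under 1191.

14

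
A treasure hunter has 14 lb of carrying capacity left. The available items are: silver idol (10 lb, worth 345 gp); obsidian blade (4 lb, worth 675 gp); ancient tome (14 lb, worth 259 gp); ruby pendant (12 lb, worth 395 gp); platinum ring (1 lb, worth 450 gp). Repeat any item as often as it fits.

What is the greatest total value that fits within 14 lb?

6300

By value per lb: platinum ring 450.00, obsidian blade 168.75, silver idol 34.50 lead.
14×platinum ring uses 14 of the 14 lb and totals 6300.
Nothing else within 14 lb beats 6300.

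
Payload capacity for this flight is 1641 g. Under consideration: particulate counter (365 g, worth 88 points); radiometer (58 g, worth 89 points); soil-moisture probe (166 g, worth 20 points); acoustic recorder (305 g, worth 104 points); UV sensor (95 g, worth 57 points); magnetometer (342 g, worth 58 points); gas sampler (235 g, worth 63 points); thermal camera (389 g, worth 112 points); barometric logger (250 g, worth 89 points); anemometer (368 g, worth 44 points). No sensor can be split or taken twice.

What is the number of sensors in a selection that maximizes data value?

7

The maximum data value within 1641 g is 559.
particulate counter + radiometer + soil-moisture probe + acoustic recorder + UV sensor + thermal camera + barometric logger hits 559 at 1628 g.
Any selection reaching 559 contains exactly 7 sensors.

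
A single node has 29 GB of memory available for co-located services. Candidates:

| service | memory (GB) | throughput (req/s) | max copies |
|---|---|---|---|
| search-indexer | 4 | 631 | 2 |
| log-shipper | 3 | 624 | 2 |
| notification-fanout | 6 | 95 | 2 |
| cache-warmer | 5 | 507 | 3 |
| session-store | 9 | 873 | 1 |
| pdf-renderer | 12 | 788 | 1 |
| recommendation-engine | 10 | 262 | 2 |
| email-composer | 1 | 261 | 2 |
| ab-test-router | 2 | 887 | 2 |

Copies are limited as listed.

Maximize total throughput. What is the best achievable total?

A density-first pass picks 2×search-indexer + 2×log-shipper + cache-warmer + 2×email-composer + 2×ab-test-router — 5313 at 25 GB.
The 5 GB tied up in cache-warmer is better spent on session-store — total rises to 5679 (29 GB).
No other feasible combination exceeds 5679.

5679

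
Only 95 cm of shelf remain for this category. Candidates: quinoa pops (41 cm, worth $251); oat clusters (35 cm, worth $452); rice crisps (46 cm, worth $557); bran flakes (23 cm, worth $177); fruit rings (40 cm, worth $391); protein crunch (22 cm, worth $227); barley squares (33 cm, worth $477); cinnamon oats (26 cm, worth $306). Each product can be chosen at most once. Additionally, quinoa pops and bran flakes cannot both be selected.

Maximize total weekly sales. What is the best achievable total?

1235

Density check — barley squares 14.45, oat clusters 12.91, rice crisps 12.11, cinnamon oats 11.77 are the best per cm.
Best packing: oat clusters + barley squares + cinnamon oats — 94 cm, 1235 total.
An exhaustive check of the 256 subsets confirms 1235.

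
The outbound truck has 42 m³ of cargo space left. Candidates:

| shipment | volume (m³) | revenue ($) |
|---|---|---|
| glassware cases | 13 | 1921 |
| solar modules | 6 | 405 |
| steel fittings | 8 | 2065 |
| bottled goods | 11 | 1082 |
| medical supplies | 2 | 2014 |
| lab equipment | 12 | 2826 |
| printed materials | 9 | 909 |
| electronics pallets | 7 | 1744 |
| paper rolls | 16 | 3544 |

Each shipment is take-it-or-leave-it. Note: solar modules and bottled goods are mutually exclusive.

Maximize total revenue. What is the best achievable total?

10570

By revenue per m³: medical supplies 1007.00, steel fittings 258.12, electronics pallets 249.14, lab equipment 235.50 lead.
Glassware cases + steel fittings + medical supplies + lab equipment + electronics pallets uses 42 of the 42 m³ and totals 10570.
Next best is steel fittings + medical supplies + lab equipment + paper rolls at 10449 (38 m³) — short by 121.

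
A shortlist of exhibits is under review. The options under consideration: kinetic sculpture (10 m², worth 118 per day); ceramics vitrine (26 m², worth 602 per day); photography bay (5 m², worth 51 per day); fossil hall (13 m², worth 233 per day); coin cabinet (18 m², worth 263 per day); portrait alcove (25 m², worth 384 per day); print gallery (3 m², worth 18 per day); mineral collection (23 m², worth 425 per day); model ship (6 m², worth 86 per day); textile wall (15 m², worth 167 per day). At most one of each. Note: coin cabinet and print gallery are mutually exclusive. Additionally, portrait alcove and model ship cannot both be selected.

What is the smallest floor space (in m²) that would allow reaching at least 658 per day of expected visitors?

Need the lightest bundle worth ≥ 658.
ceramics vitrine + model ship: 688 expected visitors at 32 m².
Below 32 m² the best achievable stays under 658.

32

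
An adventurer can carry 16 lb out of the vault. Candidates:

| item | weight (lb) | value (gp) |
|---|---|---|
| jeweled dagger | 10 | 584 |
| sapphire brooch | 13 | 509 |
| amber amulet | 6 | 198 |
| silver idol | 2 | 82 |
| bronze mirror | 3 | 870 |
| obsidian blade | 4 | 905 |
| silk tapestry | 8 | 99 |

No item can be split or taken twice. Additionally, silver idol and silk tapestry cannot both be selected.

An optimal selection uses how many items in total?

The maximum value within 16 lb is 2055.
One optimal bundle: amber amulet + silver idol + bronze mirror + obsidian blade (15 lb).
All optima have 4 items.

4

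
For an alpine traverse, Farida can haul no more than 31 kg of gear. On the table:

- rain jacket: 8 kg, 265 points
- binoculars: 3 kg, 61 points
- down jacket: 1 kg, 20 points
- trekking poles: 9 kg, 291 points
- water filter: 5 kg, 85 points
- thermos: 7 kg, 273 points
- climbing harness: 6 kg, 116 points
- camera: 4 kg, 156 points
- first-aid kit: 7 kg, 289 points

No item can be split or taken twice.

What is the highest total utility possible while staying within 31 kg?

A density-first pass picks rain jacket + binoculars + down jacket + thermos + camera + first-aid kit — 1064 at 30 kg.
The 8 kg tied up in binoculars and down jacket and camera is better spent on trekking poles — total rises to 1118 (31 kg).
An exhaustive check of the 512 subsets confirms 1118.

1118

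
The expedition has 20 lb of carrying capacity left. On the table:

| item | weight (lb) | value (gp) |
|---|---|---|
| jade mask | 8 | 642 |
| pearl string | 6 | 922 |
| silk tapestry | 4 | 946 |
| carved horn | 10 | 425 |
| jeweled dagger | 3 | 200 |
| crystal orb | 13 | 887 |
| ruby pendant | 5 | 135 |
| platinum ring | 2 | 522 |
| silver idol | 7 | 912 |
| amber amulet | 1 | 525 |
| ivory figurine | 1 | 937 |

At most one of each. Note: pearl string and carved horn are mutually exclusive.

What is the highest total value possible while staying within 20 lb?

Density check — ivory figurine 937.00, amber amulet 525.00, platinum ring 261.00, silk tapestry 236.50 are the best per lb.
Greedy by ratio would take pearl string + silk tapestry + jeweled dagger + platinum ring + amber amulet + ivory figurine: 17 lb used, total 4052.
The 5 lb tied up in jeweled dagger and platinum ring is better spent on silver idol — total rises to 4242 (19 lb).
That's the maximum — no feasible swap from here does better than 4242.

4242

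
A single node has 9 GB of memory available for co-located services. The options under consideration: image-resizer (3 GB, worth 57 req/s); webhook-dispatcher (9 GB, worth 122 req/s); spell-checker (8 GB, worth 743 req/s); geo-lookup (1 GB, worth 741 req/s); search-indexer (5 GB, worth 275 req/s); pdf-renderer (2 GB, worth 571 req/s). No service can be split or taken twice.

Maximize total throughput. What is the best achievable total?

1587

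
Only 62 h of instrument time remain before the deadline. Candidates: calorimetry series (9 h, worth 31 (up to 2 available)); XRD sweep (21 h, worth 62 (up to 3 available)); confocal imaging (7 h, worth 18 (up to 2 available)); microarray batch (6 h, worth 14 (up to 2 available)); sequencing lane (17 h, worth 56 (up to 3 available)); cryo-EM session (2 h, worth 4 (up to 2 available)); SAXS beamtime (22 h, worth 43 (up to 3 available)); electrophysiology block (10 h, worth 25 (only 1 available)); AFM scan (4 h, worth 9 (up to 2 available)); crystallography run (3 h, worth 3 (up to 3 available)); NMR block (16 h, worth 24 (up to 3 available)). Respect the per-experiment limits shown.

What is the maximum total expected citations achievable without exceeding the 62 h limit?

203

Filling by ratio: 2×calorimetry series + confocal imaging + 2×sequencing lane + cryo-EM session for 196, with 1 h left unused.
Replace calorimetry series and confocal imaging with sequencing lane: the trade gains 7 net, giving 203 at 62 h.
That's the maximum — no swap from here does better than 203.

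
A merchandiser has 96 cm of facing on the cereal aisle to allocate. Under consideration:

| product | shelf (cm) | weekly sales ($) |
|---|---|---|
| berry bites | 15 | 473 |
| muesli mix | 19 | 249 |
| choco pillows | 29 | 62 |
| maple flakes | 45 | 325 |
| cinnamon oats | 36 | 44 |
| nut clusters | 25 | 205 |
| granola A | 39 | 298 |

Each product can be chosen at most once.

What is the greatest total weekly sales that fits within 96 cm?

1047

The ratio heuristic lands on berry bites + muesli mix + choco pillows + nut clusters (989) but leaves 8 cm idle.
Replace choco pillows and nut clusters with maple flakes: the trade gains 58 net, giving 1047 at 79 cm.
No other feasible combination exceeds 1047.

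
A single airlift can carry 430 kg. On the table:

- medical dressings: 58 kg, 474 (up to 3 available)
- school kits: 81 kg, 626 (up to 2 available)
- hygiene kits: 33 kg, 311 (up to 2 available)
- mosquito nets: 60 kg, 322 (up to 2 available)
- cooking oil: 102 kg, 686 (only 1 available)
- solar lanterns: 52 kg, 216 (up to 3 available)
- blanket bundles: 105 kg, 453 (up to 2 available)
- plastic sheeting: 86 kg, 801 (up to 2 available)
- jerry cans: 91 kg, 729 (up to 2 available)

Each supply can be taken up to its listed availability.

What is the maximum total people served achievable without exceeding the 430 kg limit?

3682

By people served per kg: hygiene kits 9.42, plastic sheeting 9.31, medical dressings 8.17 lead.
Greedy by ratio would take 3×medical dressings + 2×hygiene kits + 2×plastic sheeting: 412 kg used, total 3646.
The 174 kg tied up in 3×medical dressings is better spent on 2×jerry cans — total rises to 3682 (420 kg).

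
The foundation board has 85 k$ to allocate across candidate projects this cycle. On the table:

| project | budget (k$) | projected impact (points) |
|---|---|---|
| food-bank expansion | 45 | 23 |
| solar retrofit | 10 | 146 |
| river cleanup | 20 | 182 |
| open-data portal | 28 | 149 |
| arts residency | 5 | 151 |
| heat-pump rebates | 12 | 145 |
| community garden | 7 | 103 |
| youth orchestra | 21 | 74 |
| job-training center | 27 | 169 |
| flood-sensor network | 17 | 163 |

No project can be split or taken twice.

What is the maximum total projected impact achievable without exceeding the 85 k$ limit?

896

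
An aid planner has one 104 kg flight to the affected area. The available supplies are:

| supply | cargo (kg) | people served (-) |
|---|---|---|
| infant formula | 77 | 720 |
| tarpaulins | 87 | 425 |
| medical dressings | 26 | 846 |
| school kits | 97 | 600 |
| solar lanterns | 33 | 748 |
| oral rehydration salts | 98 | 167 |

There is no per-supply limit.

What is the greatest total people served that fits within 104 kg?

3384

By people served per kg: medical dressings 32.54, solar lanterns 22.67, infant formula 9.35, school kits 6.19 lead.
The ratio ordering already packs tightly: 4×medical dressings, 104 kg, 3384.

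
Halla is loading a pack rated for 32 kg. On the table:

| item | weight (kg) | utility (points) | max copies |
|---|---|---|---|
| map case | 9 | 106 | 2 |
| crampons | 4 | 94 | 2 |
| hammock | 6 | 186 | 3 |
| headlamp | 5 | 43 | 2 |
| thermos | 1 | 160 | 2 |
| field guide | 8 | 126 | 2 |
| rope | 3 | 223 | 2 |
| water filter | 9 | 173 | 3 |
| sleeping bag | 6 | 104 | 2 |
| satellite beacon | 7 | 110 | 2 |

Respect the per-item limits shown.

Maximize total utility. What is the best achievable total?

1428

Filling by ratio: crampons + 3×hammock + 2×thermos + 2×rope for 1418, with 2 kg left unused.
Replace crampons with sleeping bag: the trade gains 10 net, giving 1428 at 32 kg.
Nothing else within 32 kg beats 1428.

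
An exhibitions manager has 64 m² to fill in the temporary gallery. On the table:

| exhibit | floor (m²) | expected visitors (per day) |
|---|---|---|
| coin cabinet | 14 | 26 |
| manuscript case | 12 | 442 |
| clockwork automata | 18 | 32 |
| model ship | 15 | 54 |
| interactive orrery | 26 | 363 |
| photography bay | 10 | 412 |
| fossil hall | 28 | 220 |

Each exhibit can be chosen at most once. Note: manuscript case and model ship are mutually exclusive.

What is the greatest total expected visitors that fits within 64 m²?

Density check — photography bay 41.20, manuscript case 36.83, interactive orrery 13.96 are the best per m².
Best packing: coin cabinet + manuscript case + interactive orrery + photography bay — 62 m², 1243 total.

1243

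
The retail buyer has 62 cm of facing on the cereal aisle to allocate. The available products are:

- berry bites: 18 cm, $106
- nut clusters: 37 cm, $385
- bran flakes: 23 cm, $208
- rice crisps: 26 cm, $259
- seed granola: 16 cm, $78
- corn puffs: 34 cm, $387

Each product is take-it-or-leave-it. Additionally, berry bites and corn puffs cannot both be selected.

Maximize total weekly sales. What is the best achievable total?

By weekly sales per cm: corn puffs 11.38, nut clusters 10.41, rice crisps 9.96, bran flakes 9.04 lead.
Rice crisps + corn puffs uses 60 of the 62 cm and totals 646.
Runner-up bran flakes + corn puffs tops out at 595.

646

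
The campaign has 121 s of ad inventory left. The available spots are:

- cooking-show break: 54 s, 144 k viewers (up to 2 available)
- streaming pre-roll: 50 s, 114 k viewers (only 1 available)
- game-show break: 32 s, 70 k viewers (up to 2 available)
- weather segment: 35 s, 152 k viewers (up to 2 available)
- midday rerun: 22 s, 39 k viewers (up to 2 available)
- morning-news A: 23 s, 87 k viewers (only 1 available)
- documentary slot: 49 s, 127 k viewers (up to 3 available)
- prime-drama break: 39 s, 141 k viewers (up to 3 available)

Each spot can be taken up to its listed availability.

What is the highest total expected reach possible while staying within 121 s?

Density check — weather segment 4.34, morning-news A 3.78, prime-drama break 3.62, cooking-show break 2.67 are the best per s.
Greedy by ratio would take 2×weather segment + midday rerun + morning-news A: 115 s used, total 430.
Replace midday rerun and morning-news A with prime-drama break: the trade gains 15 net, giving 445 at 109 s.
Nothing else within 121 s beats 445.

445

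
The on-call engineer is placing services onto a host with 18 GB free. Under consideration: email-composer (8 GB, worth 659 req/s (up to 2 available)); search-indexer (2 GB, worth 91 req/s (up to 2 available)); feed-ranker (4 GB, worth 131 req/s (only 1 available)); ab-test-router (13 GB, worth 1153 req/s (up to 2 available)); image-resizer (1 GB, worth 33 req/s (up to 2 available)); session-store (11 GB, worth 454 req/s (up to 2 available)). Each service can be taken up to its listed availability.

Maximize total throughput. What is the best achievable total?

1409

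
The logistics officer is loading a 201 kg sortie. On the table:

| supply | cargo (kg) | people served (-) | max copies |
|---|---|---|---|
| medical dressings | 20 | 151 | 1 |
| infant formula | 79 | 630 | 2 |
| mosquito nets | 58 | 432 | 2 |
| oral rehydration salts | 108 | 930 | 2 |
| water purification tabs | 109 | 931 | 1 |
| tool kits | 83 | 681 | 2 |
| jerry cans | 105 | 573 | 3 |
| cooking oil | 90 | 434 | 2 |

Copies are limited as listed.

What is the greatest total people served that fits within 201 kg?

1612

Density check — oral rehydration salts 8.61, water purification tabs 8.54, tool kits 8.20, infant formula 7.97 are the best per kg.
Filling by ratio: oral rehydration salts + tool kits for 1611, with 10 kg left unused.
The 108 kg tied up in oral rehydration salts is better spent on water purification tabs — total rises to 1612 (192 kg).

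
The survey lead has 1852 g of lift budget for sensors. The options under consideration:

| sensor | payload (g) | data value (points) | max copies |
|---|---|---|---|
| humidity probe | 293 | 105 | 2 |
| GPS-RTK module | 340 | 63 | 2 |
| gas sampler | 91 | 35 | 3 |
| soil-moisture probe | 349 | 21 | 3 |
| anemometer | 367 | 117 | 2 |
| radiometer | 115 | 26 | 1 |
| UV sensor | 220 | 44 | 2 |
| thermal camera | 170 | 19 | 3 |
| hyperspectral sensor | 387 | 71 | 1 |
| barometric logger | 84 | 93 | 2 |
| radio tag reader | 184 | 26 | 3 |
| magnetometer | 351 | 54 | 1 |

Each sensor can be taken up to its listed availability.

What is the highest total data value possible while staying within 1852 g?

735

By data value per g: barometric logger 1.11, gas sampler 0.38, humidity probe 0.36, anemometer 0.32 lead.
The ratio ordering already packs tightly: 2×humidity probe + 3×gas sampler + 2×anemometer + 2×barometric logger, 1761 g, 735.
Every other selection either busts 1852 g or exceeds an availability limit or fails to beat 735.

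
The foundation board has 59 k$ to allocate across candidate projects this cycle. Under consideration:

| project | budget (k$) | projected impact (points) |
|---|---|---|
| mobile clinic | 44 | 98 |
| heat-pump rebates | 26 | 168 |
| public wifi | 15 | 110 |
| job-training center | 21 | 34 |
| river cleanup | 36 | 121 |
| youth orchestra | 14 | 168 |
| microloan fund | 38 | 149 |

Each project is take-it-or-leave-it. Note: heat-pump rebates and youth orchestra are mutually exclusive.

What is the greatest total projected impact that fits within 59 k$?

317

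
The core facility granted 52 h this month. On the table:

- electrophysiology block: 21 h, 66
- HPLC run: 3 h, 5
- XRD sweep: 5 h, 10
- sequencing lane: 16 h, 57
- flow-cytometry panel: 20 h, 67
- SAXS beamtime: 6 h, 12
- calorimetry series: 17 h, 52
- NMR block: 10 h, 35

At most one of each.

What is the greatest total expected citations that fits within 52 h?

171

A density-first pass picks XRD sweep + sequencing lane + flow-cytometry panel + NMR block — 169 at 51 h.
Dropping XRD sweep frees 5 h; slotting in SAXS beamtime (6 h) lifts the total to 171 at 52 h.
The closest alternative, XRD sweep + sequencing lane + flow-cytometry panel + NMR block, reaches only 169.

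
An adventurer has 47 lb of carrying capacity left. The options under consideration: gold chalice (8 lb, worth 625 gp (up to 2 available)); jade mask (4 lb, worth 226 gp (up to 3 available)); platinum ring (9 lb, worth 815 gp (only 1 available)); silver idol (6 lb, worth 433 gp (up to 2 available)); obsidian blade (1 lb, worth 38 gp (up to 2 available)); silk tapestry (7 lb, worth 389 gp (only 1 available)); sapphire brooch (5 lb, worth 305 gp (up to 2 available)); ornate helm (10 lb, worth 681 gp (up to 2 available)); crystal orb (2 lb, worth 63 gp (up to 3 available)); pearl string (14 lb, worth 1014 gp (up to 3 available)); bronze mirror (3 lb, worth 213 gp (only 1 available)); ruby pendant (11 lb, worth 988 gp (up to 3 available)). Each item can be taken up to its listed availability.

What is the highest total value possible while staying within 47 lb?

A density-first pass picks platinum ring + 2×obsidian blade + bronze mirror + 3×ruby pendant — 4068 at 47 lb.
Dropping 2×obsidian blade and bronze mirror frees 5 lb; slotting in sapphire brooch (5 lb) lifts the total to 4084 at 47 lb.
No other feasible combination exceeds 4084.

4084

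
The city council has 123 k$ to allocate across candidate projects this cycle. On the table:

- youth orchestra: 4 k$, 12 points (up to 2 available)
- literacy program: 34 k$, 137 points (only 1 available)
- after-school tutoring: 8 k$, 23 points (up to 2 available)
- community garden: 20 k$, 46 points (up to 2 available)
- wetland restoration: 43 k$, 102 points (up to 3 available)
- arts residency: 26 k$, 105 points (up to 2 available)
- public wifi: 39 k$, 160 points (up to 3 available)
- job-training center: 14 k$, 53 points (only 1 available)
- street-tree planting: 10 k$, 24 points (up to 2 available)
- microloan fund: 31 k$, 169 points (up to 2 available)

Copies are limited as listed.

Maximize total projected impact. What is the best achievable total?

580

By projected impact per k$: microloan fund 5.45, public wifi 4.10, arts residency 4.04, literacy program 4.03 lead.
A density-first pass picks 2×youth orchestra + public wifi + job-training center + 2×microloan fund — 575 at 123 k$.
A better packing is literacy program + arts residency + 2×microloan fund: 122 k$, total 580.
Every other selection either busts 123 k$ or exceeds an availability limit or fails to beat 580.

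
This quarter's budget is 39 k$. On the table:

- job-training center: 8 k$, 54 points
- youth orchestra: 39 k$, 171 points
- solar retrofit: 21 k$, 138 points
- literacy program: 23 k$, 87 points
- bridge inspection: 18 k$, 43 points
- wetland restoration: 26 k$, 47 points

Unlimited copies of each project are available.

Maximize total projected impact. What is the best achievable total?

Filling by ratio: 4×job-training center for 216, with 7 k$ left unused.
Dropping 2×job-training center frees 16 k$; slotting in solar retrofit (21 k$) lifts the total to 246 at 37 k$.
That's the maximum — no swap from here does better than 246.

246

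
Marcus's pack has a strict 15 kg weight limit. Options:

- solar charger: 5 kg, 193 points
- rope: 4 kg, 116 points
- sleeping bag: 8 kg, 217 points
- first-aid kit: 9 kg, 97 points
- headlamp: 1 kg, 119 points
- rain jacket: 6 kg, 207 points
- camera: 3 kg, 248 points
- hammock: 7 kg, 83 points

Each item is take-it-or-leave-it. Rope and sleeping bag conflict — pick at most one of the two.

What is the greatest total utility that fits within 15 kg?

767

Solar charger + headlamp + rain jacket + camera uses 15 of the 15 kg and totals 767.
Nothing else feasible within 15 kg beats 767.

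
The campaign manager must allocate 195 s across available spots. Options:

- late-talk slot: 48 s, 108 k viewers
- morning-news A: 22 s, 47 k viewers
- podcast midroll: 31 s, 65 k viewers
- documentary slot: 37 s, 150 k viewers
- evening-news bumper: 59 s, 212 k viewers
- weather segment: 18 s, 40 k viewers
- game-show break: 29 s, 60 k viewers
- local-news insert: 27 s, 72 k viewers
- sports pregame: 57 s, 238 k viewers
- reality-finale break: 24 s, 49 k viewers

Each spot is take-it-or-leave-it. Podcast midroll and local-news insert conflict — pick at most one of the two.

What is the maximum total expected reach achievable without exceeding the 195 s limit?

By expected reach per s: sports pregame 4.18, documentary slot 4.05, evening-news bumper 3.59 lead.
Taking the top-ratio spots first gives documentary slot + evening-news bumper + local-news insert + sports pregame for 672 (180 s).
Dropping local-news insert frees 27 s; slotting in weather segment + reality-finale break (42 s) lifts the total to 689 at 195 s.
Runner-up morning-news A + documentary slot + evening-news bumper + weather segment + sports pregame tops out at 687.

689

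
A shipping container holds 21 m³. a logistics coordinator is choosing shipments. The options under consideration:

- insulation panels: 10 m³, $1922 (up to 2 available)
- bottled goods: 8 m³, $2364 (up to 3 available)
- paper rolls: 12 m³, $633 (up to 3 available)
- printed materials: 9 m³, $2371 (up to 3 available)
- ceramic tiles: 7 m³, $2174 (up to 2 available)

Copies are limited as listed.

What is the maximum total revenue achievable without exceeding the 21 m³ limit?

Ranking by ratio (revenue/m³): ceramic tiles 310.57, bottled goods 295.50, printed materials 263.44, insulation panels 192.20.
Taking the top-ratio shipments first gives 2×ceramic tiles for 4348 (14 m³).
Replace 2×ceramic tiles with 2×printed materials: the trade gains 394 net, giving 4742 at 18 m³.
Every other selection either busts 21 m³ or exceeds an availability limit or fails to beat 4742.

4742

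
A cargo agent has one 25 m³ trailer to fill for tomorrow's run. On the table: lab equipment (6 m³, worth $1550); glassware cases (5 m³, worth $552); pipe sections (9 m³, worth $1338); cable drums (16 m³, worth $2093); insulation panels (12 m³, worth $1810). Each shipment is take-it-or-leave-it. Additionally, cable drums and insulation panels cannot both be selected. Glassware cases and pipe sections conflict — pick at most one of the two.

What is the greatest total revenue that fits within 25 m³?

3912

Ranking by ratio (revenue/m³): lab equipment 258.33, insulation panels 150.83, pipe sections 148.67.
The ratio ordering already packs tightly: lab equipment + glassware cases + insulation panels, 23 m³, 3912.
Next best is lab equipment + cable drums at 3643 (22 m³) — short by 269.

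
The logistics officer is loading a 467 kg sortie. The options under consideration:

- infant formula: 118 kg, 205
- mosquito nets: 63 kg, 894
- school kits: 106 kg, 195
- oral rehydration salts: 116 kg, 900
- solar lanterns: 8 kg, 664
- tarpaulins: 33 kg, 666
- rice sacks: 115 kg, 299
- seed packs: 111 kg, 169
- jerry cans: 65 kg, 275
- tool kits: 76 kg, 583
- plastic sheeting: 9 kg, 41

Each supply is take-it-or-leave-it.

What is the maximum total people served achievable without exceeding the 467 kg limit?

4177

Filling by ratio: mosquito nets + oral rehydration salts + solar lanterns + tarpaulins + jerry cans + tool kits + plastic sheeting for 4023, with 97 kg left unused.
Dropping plastic sheeting frees 9 kg; slotting in school kits (106 kg) lifts the total to 4177 at 467 kg.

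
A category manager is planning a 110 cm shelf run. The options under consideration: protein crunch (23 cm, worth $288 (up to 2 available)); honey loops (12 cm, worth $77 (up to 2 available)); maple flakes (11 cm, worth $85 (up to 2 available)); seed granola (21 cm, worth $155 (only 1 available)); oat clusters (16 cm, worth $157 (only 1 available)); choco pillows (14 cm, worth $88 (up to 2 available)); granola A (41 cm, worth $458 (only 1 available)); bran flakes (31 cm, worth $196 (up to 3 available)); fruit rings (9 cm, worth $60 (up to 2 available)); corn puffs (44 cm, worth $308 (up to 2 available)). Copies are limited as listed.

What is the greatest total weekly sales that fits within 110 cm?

The ratio heuristic lands on 2×protein crunch + oat clusters + granola A (1191) but leaves 7 cm idle.
The 16 cm tied up in oat clusters is better spent on 2×maple flakes — total rises to 1204 (109 cm).
Nothing else within 110 cm beats 1204.

1204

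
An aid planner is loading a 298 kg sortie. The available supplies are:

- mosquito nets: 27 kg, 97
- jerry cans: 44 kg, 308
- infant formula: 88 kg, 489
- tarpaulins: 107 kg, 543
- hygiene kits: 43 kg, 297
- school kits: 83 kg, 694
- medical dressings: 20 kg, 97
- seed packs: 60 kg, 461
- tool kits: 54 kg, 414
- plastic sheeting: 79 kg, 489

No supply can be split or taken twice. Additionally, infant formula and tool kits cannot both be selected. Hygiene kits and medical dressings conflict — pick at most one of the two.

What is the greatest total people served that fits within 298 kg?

2174

By people served per kg: school kits 8.36, seed packs 7.68, tool kits 7.67, jerry cans 7.00 lead.
Best packing: jerry cans + hygiene kits + school kits + seed packs + tool kits — 284 kg, 2174 total.
Every other selection either busts 298 kg or breaks a pairing rule or fails to beat 2174.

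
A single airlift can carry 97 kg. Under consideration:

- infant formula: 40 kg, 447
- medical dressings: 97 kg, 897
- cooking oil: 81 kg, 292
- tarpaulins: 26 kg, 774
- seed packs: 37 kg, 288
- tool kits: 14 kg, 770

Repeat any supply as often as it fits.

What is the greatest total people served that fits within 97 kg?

A density-first pass picks 6×tool kits — 4620 at 84 kg.
Replace tool kits with tarpaulins: the trade gains 4 net, giving 4624 at 96 kg.

4624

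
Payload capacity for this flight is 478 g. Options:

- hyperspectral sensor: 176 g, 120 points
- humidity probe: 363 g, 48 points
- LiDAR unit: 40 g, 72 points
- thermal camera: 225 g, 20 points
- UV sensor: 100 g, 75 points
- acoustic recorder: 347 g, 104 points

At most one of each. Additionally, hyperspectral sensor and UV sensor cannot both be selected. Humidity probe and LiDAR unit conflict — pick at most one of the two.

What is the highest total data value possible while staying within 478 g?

By data value per g: LiDAR unit 1.80, UV sensor 0.75, hyperspectral sensor 0.68 lead.
Hyperspectral sensor + LiDAR unit + thermal camera uses 441 of the 478 g and totals 212.
The spare 37 g is too small for any remaining sensor, and no feasible exchange beats 212.

212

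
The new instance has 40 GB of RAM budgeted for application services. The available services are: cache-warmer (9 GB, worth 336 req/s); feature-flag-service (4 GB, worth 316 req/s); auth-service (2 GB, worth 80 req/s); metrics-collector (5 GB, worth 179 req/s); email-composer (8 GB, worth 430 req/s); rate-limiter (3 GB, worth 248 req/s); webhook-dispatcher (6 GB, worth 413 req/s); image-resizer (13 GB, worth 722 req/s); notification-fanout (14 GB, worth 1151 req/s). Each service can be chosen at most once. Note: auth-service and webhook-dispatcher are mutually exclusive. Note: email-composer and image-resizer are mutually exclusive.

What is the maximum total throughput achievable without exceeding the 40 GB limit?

Best packing: feature-flag-service + rate-limiter + webhook-dispatcher + image-resizer + notification-fanout — 40 GB, 2850 total.
That's the maximum — no feasible swap from here does better than 2850.

2850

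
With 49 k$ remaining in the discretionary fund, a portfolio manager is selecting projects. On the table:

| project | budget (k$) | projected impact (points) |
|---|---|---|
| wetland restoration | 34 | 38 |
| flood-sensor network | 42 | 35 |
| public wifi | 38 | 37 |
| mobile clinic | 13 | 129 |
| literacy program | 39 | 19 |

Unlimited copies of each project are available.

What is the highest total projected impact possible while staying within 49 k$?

387

Density check — mobile clinic 9.92, wetland restoration 1.12, public wifi 0.97 are the best per k$.
Taking 3×mobile clinic: 39 k$ used, 387 in projected impact.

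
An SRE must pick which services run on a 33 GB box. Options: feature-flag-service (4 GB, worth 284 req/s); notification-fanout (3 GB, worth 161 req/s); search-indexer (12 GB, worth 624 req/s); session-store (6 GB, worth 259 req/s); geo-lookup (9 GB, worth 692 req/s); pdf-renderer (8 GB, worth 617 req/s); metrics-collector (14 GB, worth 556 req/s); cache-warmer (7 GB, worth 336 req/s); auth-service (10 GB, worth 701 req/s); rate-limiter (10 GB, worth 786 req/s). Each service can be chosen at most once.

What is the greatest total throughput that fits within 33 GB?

A density-first pass picks feature-flag-service + geo-lookup + pdf-renderer + rate-limiter — 2379 at 31 GB.
The 8 GB tied up in pdf-renderer is better spent on auth-service — total rises to 2463 (33 GB).

2463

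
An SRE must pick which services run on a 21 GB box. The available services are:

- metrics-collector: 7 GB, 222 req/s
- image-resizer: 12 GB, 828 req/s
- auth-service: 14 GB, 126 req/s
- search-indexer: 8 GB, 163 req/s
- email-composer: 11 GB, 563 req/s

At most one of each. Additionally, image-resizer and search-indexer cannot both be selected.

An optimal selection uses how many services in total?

The maximum throughput within 21 GB is 1050.
One optimal bundle: metrics-collector + image-resizer (19 GB).
Any selection reaching 1050 contains exactly 2 services.

2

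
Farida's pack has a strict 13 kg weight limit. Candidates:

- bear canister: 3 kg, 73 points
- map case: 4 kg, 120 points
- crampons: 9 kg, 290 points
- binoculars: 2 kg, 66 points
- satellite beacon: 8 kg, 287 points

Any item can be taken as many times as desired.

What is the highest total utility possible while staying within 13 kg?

426

The ratio heuristic lands on 2×binoculars + satellite beacon (419) but leaves 1 kg idle.
Replace binoculars with bear canister: the trade gains 7 net, giving 426 at 13 kg.
Nothing else within 13 kg beats 426.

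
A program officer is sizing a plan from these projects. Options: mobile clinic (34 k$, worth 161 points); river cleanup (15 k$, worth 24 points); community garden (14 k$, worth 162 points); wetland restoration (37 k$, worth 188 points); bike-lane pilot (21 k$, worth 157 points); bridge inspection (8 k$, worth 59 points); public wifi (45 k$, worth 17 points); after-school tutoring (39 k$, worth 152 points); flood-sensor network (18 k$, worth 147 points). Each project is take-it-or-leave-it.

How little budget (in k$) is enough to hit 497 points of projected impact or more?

61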